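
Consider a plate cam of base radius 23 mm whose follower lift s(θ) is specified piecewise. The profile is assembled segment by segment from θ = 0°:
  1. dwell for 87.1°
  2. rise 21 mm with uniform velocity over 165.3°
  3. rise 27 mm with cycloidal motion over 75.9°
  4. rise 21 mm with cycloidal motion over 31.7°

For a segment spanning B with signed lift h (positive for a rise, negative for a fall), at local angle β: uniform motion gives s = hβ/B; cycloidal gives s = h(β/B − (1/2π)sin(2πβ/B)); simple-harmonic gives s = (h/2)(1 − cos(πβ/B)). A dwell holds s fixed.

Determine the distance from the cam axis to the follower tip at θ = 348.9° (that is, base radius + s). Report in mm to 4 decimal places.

seg 1 [0°–87.1°] dwell: s stays 0.0000
seg 2 [87.1°–252.4°] uniform, h=21: full span → s += 21 → s = 21.0000
seg 3 [252.4°–328.3°] cycloidal, h=27: full span → s += 27 → s = 48.0000
seg 4 [328.3°–360°] cycloidal, h=21: θ=348.9° here. β=20.6, B=31.7. 21·(0.6498 − sin(2π·0.6498)/(2π)) = 16.3487 → s = 64.3487
radial distance = base radius + s = 23 + 64.3487 = 87.3487

87.3487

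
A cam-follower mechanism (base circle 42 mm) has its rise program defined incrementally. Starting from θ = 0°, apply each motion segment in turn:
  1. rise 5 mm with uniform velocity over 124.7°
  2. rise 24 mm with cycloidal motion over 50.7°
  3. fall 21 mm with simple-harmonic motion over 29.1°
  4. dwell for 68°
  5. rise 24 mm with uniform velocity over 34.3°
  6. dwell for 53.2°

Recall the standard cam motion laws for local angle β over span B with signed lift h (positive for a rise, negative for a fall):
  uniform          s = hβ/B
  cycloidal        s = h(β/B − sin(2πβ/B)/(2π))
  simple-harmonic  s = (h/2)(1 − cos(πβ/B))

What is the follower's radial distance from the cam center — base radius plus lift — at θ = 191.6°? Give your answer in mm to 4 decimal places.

seg 1 [0°–124.7°] uniform, h=5: full span → s += 5 → s = 5.0000
seg 2 [124.7°–175.4°] cycloidal, h=24: full span → s += 24 → s = 29.0000
seg 3 [175.4°–204.5°] simple-harmonic, h=-21: θ=191.6° here. β=16.2, B=29.1. -21/2·(1 − cos(π·0.5567)) = -12.3605 → s = 16.6395
radial distance = base radius + s = 42 + 16.6395 = 58.6395

58.6395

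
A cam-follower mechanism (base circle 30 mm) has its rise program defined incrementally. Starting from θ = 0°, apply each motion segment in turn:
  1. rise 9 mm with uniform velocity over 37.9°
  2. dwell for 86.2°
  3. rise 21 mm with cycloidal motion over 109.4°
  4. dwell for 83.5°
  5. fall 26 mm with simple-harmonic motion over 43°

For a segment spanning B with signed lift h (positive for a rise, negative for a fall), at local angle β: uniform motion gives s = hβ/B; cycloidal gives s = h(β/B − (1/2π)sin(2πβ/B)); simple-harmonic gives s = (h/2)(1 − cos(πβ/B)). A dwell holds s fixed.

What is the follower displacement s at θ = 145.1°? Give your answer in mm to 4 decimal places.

seg 1 [0°–37.9°] uniform, h=9: full span → s += 9 → s = 9.0000
seg 2 [37.9°–124.1°] dwell: s stays 9.0000
seg 3 [124.1°–233.5°] cycloidal, h=21: θ=145.1° here. β=21, B=109.4. 21·(0.1920 − sin(2π·0.1920)/(2π)) = 0.9086 → s = 9.9086

9.9086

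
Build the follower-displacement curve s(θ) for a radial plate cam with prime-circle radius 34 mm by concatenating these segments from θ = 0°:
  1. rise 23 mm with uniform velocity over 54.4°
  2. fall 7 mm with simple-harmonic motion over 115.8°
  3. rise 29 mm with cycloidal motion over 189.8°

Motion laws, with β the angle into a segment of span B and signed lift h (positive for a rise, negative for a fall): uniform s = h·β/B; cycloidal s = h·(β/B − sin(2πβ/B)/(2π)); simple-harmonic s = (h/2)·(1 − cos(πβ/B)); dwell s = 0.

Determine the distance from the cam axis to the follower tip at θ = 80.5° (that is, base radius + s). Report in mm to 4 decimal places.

seg 1 [0°–54.4°] uniform, h=23: full span → s += 23 → s = 23.0000
seg 2 [54.4°–170.2°] simple-harmonic, h=-7: θ=80.5° here. β=26.1, B=115.8. -7/2·(1 − cos(π·0.2254)) = -0.8414 → s = 22.1586
radial distance = base radius + s = 34 + 22.1586 = 56.1586

56.1586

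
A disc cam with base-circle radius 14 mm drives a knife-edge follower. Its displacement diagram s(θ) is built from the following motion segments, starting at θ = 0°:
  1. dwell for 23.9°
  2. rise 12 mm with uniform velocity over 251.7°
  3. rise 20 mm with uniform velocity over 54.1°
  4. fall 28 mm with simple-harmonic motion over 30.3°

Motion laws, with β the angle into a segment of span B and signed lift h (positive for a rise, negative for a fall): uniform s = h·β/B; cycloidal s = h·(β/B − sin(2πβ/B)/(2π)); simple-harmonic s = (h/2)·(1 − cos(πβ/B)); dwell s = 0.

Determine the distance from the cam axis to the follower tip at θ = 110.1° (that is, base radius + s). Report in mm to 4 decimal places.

seg 1 [0°–23.9°] dwell: s stays 0.0000
seg 2 [23.9°–275.6°] uniform, h=12: θ=110.1° here. β=86.2, B=251.7. 12·86.2/251.7 = 4.1097 → s = 4.1097
radial distance = base radius + s = 14 + 4.1097 = 18.1097

18.1097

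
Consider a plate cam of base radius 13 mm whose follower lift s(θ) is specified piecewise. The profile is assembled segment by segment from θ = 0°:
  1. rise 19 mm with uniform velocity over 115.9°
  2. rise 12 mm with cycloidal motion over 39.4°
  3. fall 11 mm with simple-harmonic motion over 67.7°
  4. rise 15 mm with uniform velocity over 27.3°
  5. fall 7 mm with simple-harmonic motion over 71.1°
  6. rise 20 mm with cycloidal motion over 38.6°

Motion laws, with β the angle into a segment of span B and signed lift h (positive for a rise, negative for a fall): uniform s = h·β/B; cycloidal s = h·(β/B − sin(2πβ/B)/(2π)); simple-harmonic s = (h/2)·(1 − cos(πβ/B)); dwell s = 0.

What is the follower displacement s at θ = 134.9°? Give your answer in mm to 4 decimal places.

seg 1 [0°–115.9°] uniform, h=19: full span → s += 19 → s = 19.0000
seg 2 [115.9°–155.3°] cycloidal, h=12: θ=134.9° here. β=19, B=39.4. 12·(0.4822 − sin(2π·0.4822)/(2π)) = 5.5740 → s = 24.5740

24.5740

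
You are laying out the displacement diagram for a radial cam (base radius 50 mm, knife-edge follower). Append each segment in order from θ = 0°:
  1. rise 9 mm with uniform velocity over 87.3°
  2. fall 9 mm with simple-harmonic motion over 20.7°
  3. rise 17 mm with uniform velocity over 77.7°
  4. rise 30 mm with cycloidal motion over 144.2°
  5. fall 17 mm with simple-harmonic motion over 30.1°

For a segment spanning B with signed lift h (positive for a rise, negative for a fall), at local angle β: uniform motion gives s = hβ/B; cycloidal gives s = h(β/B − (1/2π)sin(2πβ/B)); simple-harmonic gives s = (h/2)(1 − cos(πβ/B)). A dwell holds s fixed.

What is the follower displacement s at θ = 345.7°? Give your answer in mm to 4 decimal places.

seg 1 [0°–87.3°] uniform, h=9: full span → s += 9 → s = 9.0000
seg 2 [87.3°–108°] simple-harmonic, h=-9: full span → s += -9 → s = 0.0000
seg 3 [108°–185.7°] uniform, h=17: full span → s += 17 → s = 17.0000
seg 4 [185.7°–329.9°] cycloidal, h=30: full span → s += 30 → s = 47.0000
seg 5 [329.9°–360°] simple-harmonic, h=-17: θ=345.7° here. β=15.8, B=30.1. -17/2·(1 − cos(π·0.5249)) = -9.1647 → s = 37.8353

37.8353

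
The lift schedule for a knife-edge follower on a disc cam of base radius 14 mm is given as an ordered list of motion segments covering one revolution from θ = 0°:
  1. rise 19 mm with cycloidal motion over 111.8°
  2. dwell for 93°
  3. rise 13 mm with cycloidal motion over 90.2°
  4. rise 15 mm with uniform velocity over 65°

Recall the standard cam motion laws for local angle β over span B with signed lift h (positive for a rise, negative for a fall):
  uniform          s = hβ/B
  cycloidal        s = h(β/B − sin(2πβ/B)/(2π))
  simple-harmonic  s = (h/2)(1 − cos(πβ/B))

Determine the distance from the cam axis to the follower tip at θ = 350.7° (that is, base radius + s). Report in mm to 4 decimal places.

seg 1 [0°–111.8°] cycloidal, h=19: full span → s += 19 → s = 19.0000
seg 2 [111.8°–204.8°] dwell: s stays 19.0000
seg 3 [204.8°–295°] cycloidal, h=13: full span → s += 13 → s = 32.0000
seg 4 [295°–360°] uniform, h=15: θ=350.7° here. β=55.7, B=65. 15·55.7/65 = 12.8538 → s = 44.8538
radial distance = base radius + s = 14 + 44.8538 = 58.8538

58.8538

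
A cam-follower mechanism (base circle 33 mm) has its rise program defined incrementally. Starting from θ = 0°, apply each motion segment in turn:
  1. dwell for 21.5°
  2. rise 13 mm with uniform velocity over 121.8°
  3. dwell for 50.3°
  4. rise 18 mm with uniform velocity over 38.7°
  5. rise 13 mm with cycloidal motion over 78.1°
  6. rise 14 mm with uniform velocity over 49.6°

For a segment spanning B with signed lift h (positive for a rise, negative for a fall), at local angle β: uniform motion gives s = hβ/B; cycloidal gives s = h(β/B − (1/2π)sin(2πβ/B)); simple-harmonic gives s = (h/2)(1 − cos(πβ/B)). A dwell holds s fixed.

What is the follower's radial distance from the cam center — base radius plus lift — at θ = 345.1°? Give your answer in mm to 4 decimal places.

seg 1 [0°–21.5°] dwell: s stays 0.0000
seg 2 [21.5°–143.3°] uniform, h=13: full span → s += 13 → s = 13.0000
seg 3 [143.3°–193.6°] dwell: s stays 13.0000
seg 4 [193.6°–232.3°] uniform, h=18: full span → s += 18 → s = 31.0000
seg 5 [232.3°–310.4°] cycloidal, h=13: full span → s += 13 → s = 44.0000
seg 6 [310.4°–360°] uniform, h=14: θ=345.1° here. β=34.7, B=49.6. 14·34.7/49.6 = 9.7944 → s = 53.7944
radial distance = base radius + s = 33 + 53.7944 = 86.7944

86.7944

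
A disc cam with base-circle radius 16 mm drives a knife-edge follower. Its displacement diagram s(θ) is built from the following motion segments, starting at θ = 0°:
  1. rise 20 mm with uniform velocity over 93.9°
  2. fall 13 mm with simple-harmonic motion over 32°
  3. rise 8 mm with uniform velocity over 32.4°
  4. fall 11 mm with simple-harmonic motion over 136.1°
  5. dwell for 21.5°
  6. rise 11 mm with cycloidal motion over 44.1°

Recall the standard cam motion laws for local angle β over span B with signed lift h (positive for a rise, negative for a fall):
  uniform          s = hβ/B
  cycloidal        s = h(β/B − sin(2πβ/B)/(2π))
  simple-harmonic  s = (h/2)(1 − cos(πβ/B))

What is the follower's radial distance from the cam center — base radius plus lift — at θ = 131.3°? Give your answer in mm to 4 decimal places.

seg 1 [0°–93.9°] uniform, h=20: full span → s += 20 → s = 20.0000
seg 2 [93.9°–125.9°] simple-harmonic, h=-13: full span → s += -13 → s = 7.0000
seg 3 [125.9°–158.3°] uniform, h=8: θ=131.3° here. β=5.4, B=32.4. 8·5.4/32.4 = 1.3333 → s = 8.3333
radial distance = base radius + s = 16 + 8.3333 = 24.3333

24.3333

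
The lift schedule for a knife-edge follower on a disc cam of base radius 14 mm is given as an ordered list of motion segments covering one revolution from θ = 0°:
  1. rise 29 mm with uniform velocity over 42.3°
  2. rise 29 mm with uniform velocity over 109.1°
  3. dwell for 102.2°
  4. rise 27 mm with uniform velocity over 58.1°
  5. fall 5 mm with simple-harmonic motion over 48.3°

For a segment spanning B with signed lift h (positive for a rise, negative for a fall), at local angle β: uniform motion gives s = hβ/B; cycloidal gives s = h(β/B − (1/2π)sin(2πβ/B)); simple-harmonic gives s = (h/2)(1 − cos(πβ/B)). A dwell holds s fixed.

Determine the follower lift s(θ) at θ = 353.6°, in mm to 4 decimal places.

seg 1 [0°–42.3°] uniform, h=29: full span → s += 29 → s = 29.0000
seg 2 [42.3°–151.4°] uniform, h=29: full span → s += 29 → s = 58.0000
seg 3 [151.4°–253.6°] dwell: s stays 58.0000
seg 4 [253.6°–311.7°] uniform, h=27: full span → s += 27 → s = 85.0000
seg 5 [311.7°–360°] simple-harmonic, h=-5: θ=353.6° here. β=41.9, B=48.3. -5/2·(1 − cos(π·0.8675)) = -4.7865 → s = 80.2135

80.2135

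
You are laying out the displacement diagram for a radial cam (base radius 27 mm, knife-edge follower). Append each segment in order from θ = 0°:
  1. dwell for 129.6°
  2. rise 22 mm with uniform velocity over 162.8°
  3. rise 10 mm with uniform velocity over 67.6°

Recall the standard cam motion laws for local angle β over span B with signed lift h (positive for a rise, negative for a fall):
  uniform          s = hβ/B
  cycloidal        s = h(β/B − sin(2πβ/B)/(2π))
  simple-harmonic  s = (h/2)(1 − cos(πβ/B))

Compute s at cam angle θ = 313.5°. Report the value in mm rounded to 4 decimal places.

seg 1 [0°–129.6°] dwell: s stays 0.0000
seg 2 [129.6°–292.4°] uniform, h=22: full span → s += 22 → s = 22.0000
seg 3 [292.4°–360°] uniform, h=10: θ=313.5° here. β=21.1, B=67.6. 10·21.1/67.6 = 3.1213 → s = 25.1213

25.1213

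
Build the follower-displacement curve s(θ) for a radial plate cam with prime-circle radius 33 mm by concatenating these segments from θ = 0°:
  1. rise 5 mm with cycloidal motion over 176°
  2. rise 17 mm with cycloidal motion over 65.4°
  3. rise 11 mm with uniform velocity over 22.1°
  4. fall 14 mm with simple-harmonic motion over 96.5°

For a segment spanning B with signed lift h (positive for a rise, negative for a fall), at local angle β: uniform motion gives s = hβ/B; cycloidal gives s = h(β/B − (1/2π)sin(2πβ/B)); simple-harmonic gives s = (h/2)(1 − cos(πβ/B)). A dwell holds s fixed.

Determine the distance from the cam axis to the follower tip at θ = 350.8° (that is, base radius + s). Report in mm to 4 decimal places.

seg 1 [0°–176°] cycloidal, h=5: full span → s += 5 → s = 5.0000
seg 2 [176°–241.4°] cycloidal, h=17: full span → s += 17 → s = 22.0000
seg 3 [241.4°–263.5°] uniform, h=11: full span → s += 11 → s = 33.0000
seg 4 [263.5°–360°] simple-harmonic, h=-14: θ=350.8° here. β=87.3, B=96.5. -14/2·(1 − cos(π·0.9047)) = -13.6884 → s = 19.3116
radial distance = base radius + s = 33 + 19.3116 = 52.3116

52.3116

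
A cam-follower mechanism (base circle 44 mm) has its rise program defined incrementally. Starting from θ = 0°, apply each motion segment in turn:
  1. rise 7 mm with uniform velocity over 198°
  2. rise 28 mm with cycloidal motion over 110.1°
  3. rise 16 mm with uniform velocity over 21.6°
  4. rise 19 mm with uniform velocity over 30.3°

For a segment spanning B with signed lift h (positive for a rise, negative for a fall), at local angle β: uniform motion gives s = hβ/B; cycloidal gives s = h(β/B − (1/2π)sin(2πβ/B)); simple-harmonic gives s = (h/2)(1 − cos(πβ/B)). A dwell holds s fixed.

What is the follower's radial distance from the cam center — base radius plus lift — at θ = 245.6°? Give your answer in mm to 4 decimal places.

seg 1 [0°–198°] uniform, h=7: full span → s += 7 → s = 7.0000
seg 2 [198°–308.1°] cycloidal, h=28: θ=245.6° here. β=47.6, B=110.1. 28·(0.4323 − sin(2π·0.4323)/(2π)) = 10.2673 → s = 17.2673
radial distance = base radius + s = 44 + 17.2673 = 61.2673

61.2673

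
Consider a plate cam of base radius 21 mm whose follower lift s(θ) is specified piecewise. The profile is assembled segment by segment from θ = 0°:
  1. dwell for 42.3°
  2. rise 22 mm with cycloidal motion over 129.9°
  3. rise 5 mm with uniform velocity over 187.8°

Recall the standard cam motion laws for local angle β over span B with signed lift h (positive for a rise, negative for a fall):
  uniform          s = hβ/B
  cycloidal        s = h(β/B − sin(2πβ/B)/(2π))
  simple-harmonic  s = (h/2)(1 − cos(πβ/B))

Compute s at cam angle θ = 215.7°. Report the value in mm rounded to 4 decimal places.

seg 1 [0°–42.3°] dwell: s stays 0.0000
seg 2 [42.3°–172.2°] cycloidal, h=22: full span → s += 22 → s = 22.0000
seg 3 [172.2°–360°] uniform, h=5: θ=215.7° here. β=43.5, B=187.8. 5·43.5/187.8 = 1.1581 → s = 23.1581

23.1581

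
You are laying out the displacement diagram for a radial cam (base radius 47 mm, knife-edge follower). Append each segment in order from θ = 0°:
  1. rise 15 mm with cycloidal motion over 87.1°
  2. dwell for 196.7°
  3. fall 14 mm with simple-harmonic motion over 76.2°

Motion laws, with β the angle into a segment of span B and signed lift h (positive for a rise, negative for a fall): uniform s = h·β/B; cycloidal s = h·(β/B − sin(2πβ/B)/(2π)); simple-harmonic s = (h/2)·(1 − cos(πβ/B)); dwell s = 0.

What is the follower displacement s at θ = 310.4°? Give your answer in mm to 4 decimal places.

seg 1 [0°–87.1°] cycloidal, h=15: full span → s += 15 → s = 15.0000
seg 2 [87.1°–283.8°] dwell: s stays 15.0000
seg 3 [283.8°–360°] simple-harmonic, h=-14: θ=310.4° here. β=26.6, B=76.2. -14/2·(1 − cos(π·0.3491)) = -3.8041 → s = 11.1959

11.1959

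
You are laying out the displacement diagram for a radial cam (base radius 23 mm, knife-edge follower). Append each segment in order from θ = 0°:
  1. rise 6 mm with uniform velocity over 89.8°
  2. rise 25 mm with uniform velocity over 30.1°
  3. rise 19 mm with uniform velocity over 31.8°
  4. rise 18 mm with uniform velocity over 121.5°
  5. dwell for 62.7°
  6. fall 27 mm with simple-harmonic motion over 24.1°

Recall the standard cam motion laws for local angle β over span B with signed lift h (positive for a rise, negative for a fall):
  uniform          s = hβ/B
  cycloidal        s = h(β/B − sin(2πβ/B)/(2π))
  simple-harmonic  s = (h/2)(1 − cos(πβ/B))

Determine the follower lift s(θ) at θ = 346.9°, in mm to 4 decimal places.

seg 1 [0°–89.8°] uniform, h=6: full span → s += 6 → s = 6.0000
seg 2 [89.8°–119.9°] uniform, h=25: full span → s += 25 → s = 31.0000
seg 3 [119.9°–151.7°] uniform, h=19: full span → s += 19 → s = 50.0000
seg 4 [151.7°–273.2°] uniform, h=18: full span → s += 18 → s = 68.0000
seg 5 [273.2°–335.9°] dwell: s stays 68.0000
seg 6 [335.9°–360°] simple-harmonic, h=-27: θ=346.9° here. β=11, B=24.1. -27/2·(1 − cos(π·0.4564)) = -11.6580 → s = 56.3420

56.3420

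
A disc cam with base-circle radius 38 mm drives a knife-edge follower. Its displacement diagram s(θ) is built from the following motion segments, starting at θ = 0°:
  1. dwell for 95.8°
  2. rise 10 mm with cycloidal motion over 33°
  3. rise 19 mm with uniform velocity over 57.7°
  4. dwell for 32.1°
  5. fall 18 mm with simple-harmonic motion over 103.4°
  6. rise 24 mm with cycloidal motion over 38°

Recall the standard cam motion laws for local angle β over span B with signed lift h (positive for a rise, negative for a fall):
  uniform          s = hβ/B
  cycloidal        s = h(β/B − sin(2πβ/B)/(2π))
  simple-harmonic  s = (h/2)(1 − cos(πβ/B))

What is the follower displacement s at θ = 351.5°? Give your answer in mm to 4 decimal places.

seg 1 [0°–95.8°] dwell: s stays 0.0000
seg 2 [95.8°–128.8°] cycloidal, h=10: full span → s += 10 → s = 10.0000
seg 3 [128.8°–186.5°] uniform, h=19: full span → s += 19 → s = 29.0000
seg 4 [186.5°–218.6°] dwell: s stays 29.0000
seg 5 [218.6°–322°] simple-harmonic, h=-18: full span → s += -18 → s = 11.0000
seg 6 [322°–360°] cycloidal, h=24: θ=351.5° here. β=29.5, B=38. 24·(0.7763 − sin(2π·0.7763)/(2π)) = 22.3992 → s = 33.3992

33.3992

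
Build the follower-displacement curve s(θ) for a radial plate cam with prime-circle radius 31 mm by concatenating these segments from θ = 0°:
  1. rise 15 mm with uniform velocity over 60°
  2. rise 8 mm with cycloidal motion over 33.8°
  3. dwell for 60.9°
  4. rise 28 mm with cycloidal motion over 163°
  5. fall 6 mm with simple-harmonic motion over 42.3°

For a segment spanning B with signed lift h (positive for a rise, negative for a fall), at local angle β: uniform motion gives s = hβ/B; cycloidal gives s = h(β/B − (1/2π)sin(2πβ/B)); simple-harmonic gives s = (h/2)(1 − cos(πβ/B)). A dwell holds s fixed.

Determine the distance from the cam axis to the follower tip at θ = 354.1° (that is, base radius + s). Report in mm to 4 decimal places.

seg 1 [0°–60°] uniform, h=15: full span → s += 15 → s = 15.0000
seg 2 [60°–93.8°] cycloidal, h=8: full span → s += 8 → s = 23.0000
seg 3 [93.8°–154.7°] dwell: s stays 23.0000
seg 4 [154.7°–317.7°] cycloidal, h=28: full span → s += 28 → s = 51.0000
seg 5 [317.7°–360°] simple-harmonic, h=-6: θ=354.1° here. β=36.4, B=42.3. -6/2·(1 − cos(π·0.8605)) = -5.7166 → s = 45.2834
radial distance = base radius + s = 31 + 45.2834 = 76.2834

76.2834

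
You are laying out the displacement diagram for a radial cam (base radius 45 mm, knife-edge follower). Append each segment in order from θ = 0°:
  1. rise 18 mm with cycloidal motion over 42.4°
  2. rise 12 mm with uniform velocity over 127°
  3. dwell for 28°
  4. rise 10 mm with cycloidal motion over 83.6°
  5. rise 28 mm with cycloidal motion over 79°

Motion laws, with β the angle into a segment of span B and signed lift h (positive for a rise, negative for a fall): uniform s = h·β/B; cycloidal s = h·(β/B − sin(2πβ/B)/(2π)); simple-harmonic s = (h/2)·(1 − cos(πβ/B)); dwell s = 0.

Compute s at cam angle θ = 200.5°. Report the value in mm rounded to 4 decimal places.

seg 1 [0°–42.4°] cycloidal, h=18: full span → s += 18 → s = 18.0000
seg 2 [42.4°–169.4°] uniform, h=12: full span → s += 12 → s = 30.0000
seg 3 [169.4°–197.4°] dwell: s stays 30.0000
seg 4 [197.4°–281°] cycloidal, h=10: θ=200.5° here. β=3.1, B=83.6. 10·(0.0371 − sin(2π·0.0371)/(2π)) = 0.0033 → s = 30.0033

30.0033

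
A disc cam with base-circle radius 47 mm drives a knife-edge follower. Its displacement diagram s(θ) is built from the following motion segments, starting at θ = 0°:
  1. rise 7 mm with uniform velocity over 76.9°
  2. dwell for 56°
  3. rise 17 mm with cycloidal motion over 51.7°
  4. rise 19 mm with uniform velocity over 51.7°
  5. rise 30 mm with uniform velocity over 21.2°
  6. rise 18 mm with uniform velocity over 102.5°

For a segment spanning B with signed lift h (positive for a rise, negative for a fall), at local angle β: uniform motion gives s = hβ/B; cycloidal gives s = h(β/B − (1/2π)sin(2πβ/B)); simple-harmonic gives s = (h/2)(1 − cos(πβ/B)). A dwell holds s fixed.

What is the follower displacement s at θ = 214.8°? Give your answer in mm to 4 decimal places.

seg 1 [0°–76.9°] uniform, h=7: full span → s += 7 → s = 7.0000
seg 2 [76.9°–132.9°] dwell: s stays 7.0000
seg 3 [132.9°–184.6°] cycloidal, h=17: full span → s += 17 → s = 24.0000
seg 4 [184.6°–236.3°] uniform, h=19: θ=214.8° here. β=30.2, B=51.7. 19·30.2/51.7 = 11.0986 → s = 35.0986

35.0986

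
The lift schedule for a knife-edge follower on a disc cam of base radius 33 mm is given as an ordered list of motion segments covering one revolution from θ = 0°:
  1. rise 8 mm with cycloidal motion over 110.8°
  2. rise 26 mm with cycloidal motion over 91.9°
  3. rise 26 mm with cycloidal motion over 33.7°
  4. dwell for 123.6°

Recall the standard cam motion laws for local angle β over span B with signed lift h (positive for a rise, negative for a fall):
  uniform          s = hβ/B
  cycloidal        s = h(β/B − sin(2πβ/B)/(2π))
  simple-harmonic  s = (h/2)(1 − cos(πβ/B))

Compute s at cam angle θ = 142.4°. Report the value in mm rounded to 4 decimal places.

seg 1 [0°–110.8°] cycloidal, h=8: full span → s += 8 → s = 8.0000
seg 2 [110.8°–202.7°] cycloidal, h=26: θ=142.4° here. β=31.6, B=91.9. 26·(0.3439 − sin(2π·0.3439)/(2π)) = 5.5010 → s = 13.5010

13.5010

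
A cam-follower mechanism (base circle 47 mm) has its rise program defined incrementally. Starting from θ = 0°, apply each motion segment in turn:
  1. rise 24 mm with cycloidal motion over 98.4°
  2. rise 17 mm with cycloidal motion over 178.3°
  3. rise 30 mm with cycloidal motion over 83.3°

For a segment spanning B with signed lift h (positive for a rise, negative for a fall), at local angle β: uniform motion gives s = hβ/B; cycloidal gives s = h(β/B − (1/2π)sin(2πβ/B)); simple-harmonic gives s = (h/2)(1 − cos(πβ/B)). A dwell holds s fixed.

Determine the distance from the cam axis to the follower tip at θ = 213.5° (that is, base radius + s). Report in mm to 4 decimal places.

seg 1 [0°–98.4°] cycloidal, h=24: full span → s += 24 → s = 24.0000
seg 2 [98.4°–276.7°] cycloidal, h=17: θ=213.5° here. β=115.1, B=178.3. 17·(0.6455 − sin(2π·0.6455)/(2π)) = 13.1177 → s = 37.1177
radial distance = base radius + s = 47 + 37.1177 = 84.1177

84.1177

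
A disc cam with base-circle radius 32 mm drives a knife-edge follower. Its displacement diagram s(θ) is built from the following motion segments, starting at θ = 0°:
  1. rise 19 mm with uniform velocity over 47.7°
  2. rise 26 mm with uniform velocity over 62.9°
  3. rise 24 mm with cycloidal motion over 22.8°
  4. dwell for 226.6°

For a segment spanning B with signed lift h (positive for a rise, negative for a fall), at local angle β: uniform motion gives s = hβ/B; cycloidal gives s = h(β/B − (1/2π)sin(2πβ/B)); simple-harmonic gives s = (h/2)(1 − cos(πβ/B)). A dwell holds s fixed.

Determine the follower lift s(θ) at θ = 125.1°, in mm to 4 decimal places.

seg 1 [0°–47.7°] uniform, h=19: full span → s += 19 → s = 19.0000
seg 2 [47.7°–110.6°] uniform, h=26: full span → s += 26 → s = 45.0000
seg 3 [110.6°–133.4°] cycloidal, h=24: θ=125.1° here. β=14.5, B=22.8. 24·(0.6360 − sin(2π·0.6360)/(2π)) = 18.1436 → s = 63.1436

63.1436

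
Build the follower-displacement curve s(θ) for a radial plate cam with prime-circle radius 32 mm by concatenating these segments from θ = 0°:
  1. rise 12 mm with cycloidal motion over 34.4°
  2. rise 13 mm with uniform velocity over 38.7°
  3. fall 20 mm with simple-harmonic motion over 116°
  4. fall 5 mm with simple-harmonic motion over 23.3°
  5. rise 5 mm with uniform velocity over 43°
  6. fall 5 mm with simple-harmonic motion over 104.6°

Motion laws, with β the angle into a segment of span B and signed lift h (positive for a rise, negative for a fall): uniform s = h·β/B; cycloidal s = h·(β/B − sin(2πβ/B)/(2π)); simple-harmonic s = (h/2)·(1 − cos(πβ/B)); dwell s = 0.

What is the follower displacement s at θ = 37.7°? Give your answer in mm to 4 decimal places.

seg 1 [0°–34.4°] cycloidal, h=12: full span → s += 12 → s = 12.0000
seg 2 [34.4°–73.1°] uniform, h=13: θ=37.7° here. β=3.3, B=38.7. 13·3.3/38.7 = 1.1085 → s = 13.1085

13.1085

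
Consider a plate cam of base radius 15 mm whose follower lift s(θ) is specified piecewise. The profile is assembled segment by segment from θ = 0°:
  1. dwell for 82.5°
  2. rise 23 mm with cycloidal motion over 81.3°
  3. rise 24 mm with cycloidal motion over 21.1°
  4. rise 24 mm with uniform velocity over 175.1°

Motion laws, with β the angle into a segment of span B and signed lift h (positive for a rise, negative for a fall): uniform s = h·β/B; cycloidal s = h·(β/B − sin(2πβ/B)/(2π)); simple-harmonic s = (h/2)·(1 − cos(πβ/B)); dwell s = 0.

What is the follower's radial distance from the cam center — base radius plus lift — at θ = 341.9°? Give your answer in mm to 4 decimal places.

seg 1 [0°–82.5°] dwell: s stays 0.0000
seg 2 [82.5°–163.8°] cycloidal, h=23: full span → s += 23 → s = 23.0000
seg 3 [163.8°–184.9°] cycloidal, h=24: full span → s += 24 → s = 47.0000
seg 4 [184.9°–360°] uniform, h=24: θ=341.9° here. β=157, B=175.1. 24·157/175.1 = 21.5191 → s = 68.5191
radial distance = base radius + s = 15 + 68.5191 = 83.5191

83.5191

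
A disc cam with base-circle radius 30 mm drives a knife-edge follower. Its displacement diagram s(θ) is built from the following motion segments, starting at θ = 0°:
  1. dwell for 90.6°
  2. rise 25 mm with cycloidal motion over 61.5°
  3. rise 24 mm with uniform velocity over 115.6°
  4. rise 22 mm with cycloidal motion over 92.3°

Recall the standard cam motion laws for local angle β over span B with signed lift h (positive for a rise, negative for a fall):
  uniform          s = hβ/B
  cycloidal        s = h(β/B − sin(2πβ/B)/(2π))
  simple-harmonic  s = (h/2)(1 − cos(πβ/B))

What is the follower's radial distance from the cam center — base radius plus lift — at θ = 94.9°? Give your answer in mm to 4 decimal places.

seg 1 [0°–90.6°] dwell: s stays 0.0000
seg 2 [90.6°–152.1°] cycloidal, h=25: θ=94.9° here. β=4.3, B=61.5. 25·(0.0699 − sin(2π·0.0699)/(2π)) = 0.0557 → s = 0.0557
radial distance = base radius + s = 30 + 0.0557 = 30.0557

30.0557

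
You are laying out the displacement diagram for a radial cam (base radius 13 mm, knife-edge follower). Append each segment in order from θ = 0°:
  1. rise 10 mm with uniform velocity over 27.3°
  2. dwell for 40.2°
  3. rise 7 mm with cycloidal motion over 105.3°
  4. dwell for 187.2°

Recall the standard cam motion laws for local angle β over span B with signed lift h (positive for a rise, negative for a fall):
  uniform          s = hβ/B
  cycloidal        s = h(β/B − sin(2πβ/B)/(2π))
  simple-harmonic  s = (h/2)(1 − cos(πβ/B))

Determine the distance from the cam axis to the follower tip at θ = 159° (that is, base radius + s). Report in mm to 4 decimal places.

seg 1 [0°–27.3°] uniform, h=10: full span → s += 10 → s = 10.0000
seg 2 [27.3°–67.5°] dwell: s stays 10.0000
seg 3 [67.5°–172.8°] cycloidal, h=7: θ=159° here. β=91.5, B=105.3. 7·(0.8689 − sin(2π·0.8689)/(2π)) = 6.8998 → s = 16.8998
radial distance = base radius + s = 13 + 16.8998 = 29.8998

29.8998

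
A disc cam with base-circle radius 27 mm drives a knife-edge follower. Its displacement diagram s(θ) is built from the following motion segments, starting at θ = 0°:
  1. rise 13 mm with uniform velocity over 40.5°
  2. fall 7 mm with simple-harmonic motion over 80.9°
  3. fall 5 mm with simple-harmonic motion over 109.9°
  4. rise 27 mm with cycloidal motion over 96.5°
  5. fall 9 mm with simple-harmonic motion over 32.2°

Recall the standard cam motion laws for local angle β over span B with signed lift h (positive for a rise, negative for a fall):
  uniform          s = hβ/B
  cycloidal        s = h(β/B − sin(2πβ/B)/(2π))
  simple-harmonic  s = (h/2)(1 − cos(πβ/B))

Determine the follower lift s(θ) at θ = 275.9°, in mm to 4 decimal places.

seg 1 [0°–40.5°] uniform, h=13: full span → s += 13 → s = 13.0000
seg 2 [40.5°–121.4°] simple-harmonic, h=-7: full span → s += -7 → s = 6.0000
seg 3 [121.4°–231.3°] simple-harmonic, h=-5: full span → s += -5 → s = 1.0000
seg 4 [231.3°–327.8°] cycloidal, h=27: θ=275.9° here. β=44.6, B=96.5. 27·(0.4622 − sin(2π·0.4622)/(2π)) = 11.4671 → s = 12.4671

12.4671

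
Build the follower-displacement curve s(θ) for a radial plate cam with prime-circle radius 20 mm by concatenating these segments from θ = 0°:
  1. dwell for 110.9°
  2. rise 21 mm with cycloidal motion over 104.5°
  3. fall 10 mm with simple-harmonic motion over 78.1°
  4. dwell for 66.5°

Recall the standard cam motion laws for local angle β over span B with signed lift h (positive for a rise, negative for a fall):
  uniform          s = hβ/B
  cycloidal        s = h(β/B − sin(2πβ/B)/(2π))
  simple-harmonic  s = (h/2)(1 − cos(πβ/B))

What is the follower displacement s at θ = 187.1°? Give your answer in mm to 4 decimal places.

seg 1 [0°–110.9°] dwell: s stays 0.0000
seg 2 [110.9°–215.4°] cycloidal, h=21: θ=187.1° here. β=76.2, B=104.5. 21·(0.7292 − sin(2π·0.7292)/(2π)) = 18.6266 → s = 18.6266

18.6266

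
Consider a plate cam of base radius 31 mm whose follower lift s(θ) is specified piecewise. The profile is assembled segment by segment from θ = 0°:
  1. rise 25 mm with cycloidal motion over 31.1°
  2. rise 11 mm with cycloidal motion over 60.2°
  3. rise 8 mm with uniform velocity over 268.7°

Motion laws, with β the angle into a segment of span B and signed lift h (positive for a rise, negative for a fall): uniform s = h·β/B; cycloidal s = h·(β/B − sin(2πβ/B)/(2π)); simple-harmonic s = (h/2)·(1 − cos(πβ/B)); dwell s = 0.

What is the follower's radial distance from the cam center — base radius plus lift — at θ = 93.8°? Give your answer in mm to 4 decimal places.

seg 1 [0°–31.1°] cycloidal, h=25: full span → s += 25 → s = 25.0000
seg 2 [31.1°–91.3°] cycloidal, h=11: full span → s += 11 → s = 36.0000
seg 3 [91.3°–360°] uniform, h=8: θ=93.8° here. β=2.5, B=268.7. 8·2.5/268.7 = 0.0744 → s = 36.0744
radial distance = base radius + s = 31 + 36.0744 = 67.0744

67.0744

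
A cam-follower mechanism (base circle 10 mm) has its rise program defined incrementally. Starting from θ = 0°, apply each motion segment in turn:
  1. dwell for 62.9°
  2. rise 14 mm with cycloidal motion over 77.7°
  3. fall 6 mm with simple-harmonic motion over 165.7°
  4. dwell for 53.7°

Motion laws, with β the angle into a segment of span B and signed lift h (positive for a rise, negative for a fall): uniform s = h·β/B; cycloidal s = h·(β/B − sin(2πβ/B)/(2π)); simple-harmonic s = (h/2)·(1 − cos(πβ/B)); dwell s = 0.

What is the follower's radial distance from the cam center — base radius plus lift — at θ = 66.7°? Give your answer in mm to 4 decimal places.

seg 1 [0°–62.9°] dwell: s stays 0.0000
seg 2 [62.9°–140.6°] cycloidal, h=14: θ=66.7° here. β=3.8, B=77.7. 14·(0.0489 − sin(2π·0.0489)/(2π)) = 0.0107 → s = 0.0107
radial distance = base radius + s = 10 + 0.0107 = 10.0107

10.0107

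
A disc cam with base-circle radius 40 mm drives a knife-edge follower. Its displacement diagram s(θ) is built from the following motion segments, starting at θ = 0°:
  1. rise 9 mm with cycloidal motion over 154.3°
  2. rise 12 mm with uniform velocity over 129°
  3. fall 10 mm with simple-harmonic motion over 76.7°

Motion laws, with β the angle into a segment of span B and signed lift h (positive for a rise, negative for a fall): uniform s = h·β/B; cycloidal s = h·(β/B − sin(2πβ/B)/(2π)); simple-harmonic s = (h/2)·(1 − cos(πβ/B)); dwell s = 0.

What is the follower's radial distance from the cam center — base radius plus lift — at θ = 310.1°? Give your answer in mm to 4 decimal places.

seg 1 [0°–154.3°] cycloidal, h=9: full span → s += 9 → s = 9.0000
seg 2 [154.3°–283.3°] uniform, h=12: full span → s += 12 → s = 21.0000
seg 3 [283.3°–360°] simple-harmonic, h=-10: θ=310.1° here. β=26.8, B=76.7. -10/2·(1 − cos(π·0.3494)) = -2.7218 → s = 18.2782
radial distance = base radius + s = 40 + 18.2782 = 58.2782

58.2782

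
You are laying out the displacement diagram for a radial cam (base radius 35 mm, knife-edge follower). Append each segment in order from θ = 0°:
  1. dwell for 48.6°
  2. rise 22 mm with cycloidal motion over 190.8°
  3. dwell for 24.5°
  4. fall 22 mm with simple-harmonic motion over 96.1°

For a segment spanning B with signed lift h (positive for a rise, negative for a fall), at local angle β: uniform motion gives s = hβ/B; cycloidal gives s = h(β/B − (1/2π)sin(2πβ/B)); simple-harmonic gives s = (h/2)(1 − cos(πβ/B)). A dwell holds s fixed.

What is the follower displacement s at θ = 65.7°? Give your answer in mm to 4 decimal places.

seg 1 [0°–48.6°] dwell: s stays 0.0000
seg 2 [48.6°–239.4°] cycloidal, h=22: θ=65.7° here. β=17.1, B=190.8. 22·(0.0896 − sin(2π·0.0896)/(2π)) = 0.1026 → s = 0.1026

0.1026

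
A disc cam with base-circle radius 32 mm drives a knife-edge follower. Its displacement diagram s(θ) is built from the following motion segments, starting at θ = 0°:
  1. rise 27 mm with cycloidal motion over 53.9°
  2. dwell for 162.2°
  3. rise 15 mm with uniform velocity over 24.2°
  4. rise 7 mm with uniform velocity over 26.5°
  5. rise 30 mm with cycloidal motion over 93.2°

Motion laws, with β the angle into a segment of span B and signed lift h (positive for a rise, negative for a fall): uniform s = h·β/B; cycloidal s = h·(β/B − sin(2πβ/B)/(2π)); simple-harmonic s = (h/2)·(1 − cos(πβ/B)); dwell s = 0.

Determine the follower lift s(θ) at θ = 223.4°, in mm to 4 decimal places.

seg 1 [0°–53.9°] cycloidal, h=27: full span → s += 27 → s = 27.0000
seg 2 [53.9°–216.1°] dwell: s stays 27.0000
seg 3 [216.1°–240.3°] uniform, h=15: θ=223.4° here. β=7.3, B=24.2. 15·7.3/24.2 = 4.5248 → s = 31.5248

31.5248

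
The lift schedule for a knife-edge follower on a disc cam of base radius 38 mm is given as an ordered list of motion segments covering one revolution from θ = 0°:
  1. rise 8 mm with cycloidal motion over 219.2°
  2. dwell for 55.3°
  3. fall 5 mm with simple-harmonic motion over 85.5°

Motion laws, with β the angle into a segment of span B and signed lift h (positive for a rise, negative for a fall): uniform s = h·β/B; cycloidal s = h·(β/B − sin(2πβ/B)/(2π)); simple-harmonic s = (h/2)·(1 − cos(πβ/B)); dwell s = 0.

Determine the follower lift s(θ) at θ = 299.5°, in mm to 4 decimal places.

seg 1 [0°–219.2°] cycloidal, h=8: full span → s += 8 → s = 8.0000
seg 2 [219.2°–274.5°] dwell: s stays 8.0000
seg 3 [274.5°–360°] simple-harmonic, h=-5: θ=299.5° here. β=25, B=85.5. -5/2·(1 − cos(π·0.2924)) = -0.9827 → s = 7.0173

7.0173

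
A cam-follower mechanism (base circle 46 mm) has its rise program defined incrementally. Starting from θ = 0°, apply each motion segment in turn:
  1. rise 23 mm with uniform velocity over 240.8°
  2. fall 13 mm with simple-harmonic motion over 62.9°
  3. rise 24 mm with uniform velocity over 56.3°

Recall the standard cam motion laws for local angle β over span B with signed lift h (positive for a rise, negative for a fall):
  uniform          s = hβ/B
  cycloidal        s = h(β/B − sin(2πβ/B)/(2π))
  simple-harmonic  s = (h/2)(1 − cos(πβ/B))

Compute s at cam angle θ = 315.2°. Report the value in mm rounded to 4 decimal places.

seg 1 [0°–240.8°] uniform, h=23: full span → s += 23 → s = 23.0000
seg 2 [240.8°–303.7°] simple-harmonic, h=-13: full span → s += -13 → s = 10.0000
seg 3 [303.7°–360°] uniform, h=24: θ=315.2° here. β=11.5, B=56.3. 24·11.5/56.3 = 4.9023 → s = 14.9023

14.9023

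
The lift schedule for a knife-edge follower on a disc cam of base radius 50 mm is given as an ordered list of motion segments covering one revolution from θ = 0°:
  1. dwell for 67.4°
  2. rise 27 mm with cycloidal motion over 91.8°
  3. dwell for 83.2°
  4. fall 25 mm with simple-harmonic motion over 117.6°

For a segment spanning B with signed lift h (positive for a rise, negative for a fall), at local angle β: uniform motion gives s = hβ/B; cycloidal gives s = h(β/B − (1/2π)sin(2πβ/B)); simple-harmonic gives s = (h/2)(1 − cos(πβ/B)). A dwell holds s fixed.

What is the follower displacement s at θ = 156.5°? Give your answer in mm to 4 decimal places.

seg 1 [0°–67.4°] dwell: s stays 0.0000
seg 2 [67.4°–159.2°] cycloidal, h=27: θ=156.5° here. β=89.1, B=91.8. 27·(0.9706 − sin(2π·0.9706)/(2π)) = 26.9955 → s = 26.9955

26.9955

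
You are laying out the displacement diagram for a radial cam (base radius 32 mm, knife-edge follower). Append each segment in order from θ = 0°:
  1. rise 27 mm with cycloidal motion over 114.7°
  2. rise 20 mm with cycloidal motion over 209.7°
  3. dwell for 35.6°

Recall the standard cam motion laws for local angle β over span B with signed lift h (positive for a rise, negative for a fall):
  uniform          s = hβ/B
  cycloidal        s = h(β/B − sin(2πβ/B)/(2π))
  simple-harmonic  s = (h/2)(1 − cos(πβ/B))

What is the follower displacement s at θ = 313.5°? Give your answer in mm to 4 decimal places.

seg 1 [0°–114.7°] cycloidal, h=27: full span → s += 27 → s = 27.0000
seg 2 [114.7°–324.4°] cycloidal, h=20: θ=313.5° here. β=198.8, B=209.7. 20·(0.9480 − sin(2π·0.9480)/(2π)) = 19.9816 → s = 46.9816

46.9816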